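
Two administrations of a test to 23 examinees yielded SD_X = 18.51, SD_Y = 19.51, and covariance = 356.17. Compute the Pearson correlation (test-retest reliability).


r = cov(X,Y) / (SD_X * SD_Y)
r = 356.17 / (18.51 * 19.51)
r = 356.17 / 361.1301
r = 0.9863

0.9863


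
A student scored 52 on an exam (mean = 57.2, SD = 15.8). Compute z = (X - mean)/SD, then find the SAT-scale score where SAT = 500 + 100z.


z = (X - mean) / SD = (52 - 57.2) / 15.8
z = -5.2 / 15.8
z = -0.3291
SAT-scale = SAT = 500 + 100z
Carry z at full precision (z = -5.2 / 15.8) into the conversion:
SAT-scale = 500 + 100 * (-5.2 / 15.8) = 500 + -520 / 15.8
SAT-scale = 500 + -32.9114
SAT-scale = 467.0886

467.0886


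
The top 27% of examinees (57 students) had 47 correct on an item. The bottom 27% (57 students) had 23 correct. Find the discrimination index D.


p_upper = 47/57 = 0.8246
p_lower = 23/57 = 0.4035
D = 0.8246 - 0.4035 = 0.4211

0.4211


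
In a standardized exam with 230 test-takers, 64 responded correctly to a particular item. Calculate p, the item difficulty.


Item difficulty p = number correct / total examinees
p = 64 / 230
p = 0.2783

0.2783


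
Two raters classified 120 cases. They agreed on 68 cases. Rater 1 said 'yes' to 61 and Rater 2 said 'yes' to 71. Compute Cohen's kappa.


P_o = 68/120 = 0.566667
P_e = (61*71 + 59*49) / 14400 = 0.501528
kappa = (P_o - P_e) / (1 - P_e)
kappa = (0.566667 - 0.501528) / (1 - 0.501528)
kappa = 0.1307

0.1307


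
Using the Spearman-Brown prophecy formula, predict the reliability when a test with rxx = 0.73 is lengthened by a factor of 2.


r_new = (n * rxx) / (1 + (n-1) * rxx)
r_new = (2 * 0.73) / (1 + 1 * 0.73)
r_new = 1.46 / 1.73
r_new = 0.8439

0.8439


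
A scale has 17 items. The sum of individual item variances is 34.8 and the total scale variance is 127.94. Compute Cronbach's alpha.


alpha = (k/(k-1)) * (1 - sum(si^2)/s_total^2)
= (17/16) * (1 - 34.8/127.94)
alpha = 0.7735

0.7735


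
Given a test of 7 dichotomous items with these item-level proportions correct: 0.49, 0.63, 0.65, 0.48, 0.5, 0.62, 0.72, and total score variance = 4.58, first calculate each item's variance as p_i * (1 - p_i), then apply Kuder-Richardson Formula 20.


For each item, compute p_i * q_i:
  Item 1: 0.49 * 0.51 = 0.2499
  Item 2: 0.63 * 0.37 = 0.2331
  Item 3: 0.65 * 0.35 = 0.2275
  Item 4: 0.48 * 0.52 = 0.2496
  Item 5: 0.5 * 0.5 = 0.25
  Item 6: 0.62 * 0.38 = 0.2356
  Item 7: 0.72 * 0.28 = 0.2016
Sum(p_i * q_i) = 0.2499 + 0.2331 + 0.2275 + 0.2496 + 0.25 + 0.2356 + 0.2016 = 1.6473
KR-20 = (k/(k-1)) * (1 - Sum(p_i*q_i) / Var_total)
= (7/6) * (1 - 1.6473/4.58)
= 1.1667 * 0.6403
KR-20 = 0.747

0.747


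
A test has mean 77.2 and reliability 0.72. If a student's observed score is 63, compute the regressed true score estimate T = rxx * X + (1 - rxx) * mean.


T_est = rxx * X + (1 - rxx) * mean
T_est = 0.72 * 63 + 0.28 * 77.2
T_est = 45.36 + 21.616
T_est = 66.976

66.976


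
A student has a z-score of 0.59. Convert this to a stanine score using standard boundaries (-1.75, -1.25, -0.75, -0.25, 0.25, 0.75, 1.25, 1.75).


Stanine boundaries: [-1.75, -1.25, -0.75, -0.25, 0.25, 0.75, 1.25, 1.75]
z = 0.59
Check each boundary:
  z >= -1.75 -> could be stanine 2
  z >= -1.25 -> could be stanine 3
  z >= -0.75 -> could be stanine 4
  z >= -0.25 -> could be stanine 5
  z >= 0.25 -> could be stanine 6
  z < 0.75
  z < 1.25
  z < 1.75
Highest qualifying boundary gives stanine = 6

6


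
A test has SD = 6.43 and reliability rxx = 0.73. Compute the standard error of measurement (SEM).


SEM = SD * sqrt(1 - rxx)
SEM = 6.43 * sqrt(1 - 0.73)
SEM = 6.43 * sqrt(0.27) = 6.43 * 0.519615
SEM = 3.3411

3.3411


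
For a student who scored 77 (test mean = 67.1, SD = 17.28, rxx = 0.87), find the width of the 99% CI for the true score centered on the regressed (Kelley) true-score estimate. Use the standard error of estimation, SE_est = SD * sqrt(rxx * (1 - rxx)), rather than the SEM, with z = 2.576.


True score estimate = 0.87*77 + 0.13*67.1 = 75.713
SE_est = SD * sqrt(rxx * (1 - rxx)) = 17.28 * sqrt(0.87 * 0.13) = 17.28 * sqrt(0.1131) = 5.811323
CI = T_est +/- z * SE_est, so width = 2 * z * SE_est = 2 * 2.576 * 5.811323
Width = 29.9399

29.9399


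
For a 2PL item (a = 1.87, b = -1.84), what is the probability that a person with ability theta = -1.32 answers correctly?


a*(theta - b) = 1.87 * (-1.32 - -1.84) = 0.9724
exp(-0.9724) = 0.3782
P = 1 / (1 + 0.3782)
P = 0.7256

0.7256


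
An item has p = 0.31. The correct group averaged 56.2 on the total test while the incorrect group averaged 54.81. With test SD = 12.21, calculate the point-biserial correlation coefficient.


q = 1 - p = 0.69
rpb = ((M1 - M0) / SD) * sqrt(p * q)
rpb = ((56.2 - 54.81) / 12.21) * sqrt(0.31 * 0.69)
rpb = 0.0527

0.0527


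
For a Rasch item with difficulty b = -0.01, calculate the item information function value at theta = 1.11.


P = 1/(1+exp(-(1.11--0.01))) = 0.754
I = P*(1-P) = 0.754 * 0.246
I = 0.1855

0.1855


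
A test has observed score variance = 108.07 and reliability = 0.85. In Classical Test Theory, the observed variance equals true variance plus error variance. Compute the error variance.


var_true = rxx * var_obs = 0.85 * 108.07 = 91.8595
var_error = var_obs - var_true
var_error = 108.07 - 91.8595
var_error = 16.2105

16.2105


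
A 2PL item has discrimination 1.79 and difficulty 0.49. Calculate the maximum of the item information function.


For 2PL, max info at theta = b = 0.49
I_max = a^2 / 4 = 1.79^2 / 4
= 3.2041 / 4
I_max = 0.801

0.801


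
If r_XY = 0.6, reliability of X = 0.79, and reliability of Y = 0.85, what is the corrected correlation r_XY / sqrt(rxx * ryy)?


r_corrected = rxy / sqrt(rxx * ryy)
= 0.6 / sqrt(0.79 * 0.85)
= 0.6 / sqrt(0.6715)
= 0.6 / 0.819451
r_corrected = 0.7322

0.7322


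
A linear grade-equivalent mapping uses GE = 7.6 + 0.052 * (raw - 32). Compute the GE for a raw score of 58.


raw - median = 58 - 32 = 26
slope * diff = 0.052 * 26 = 1.352
GE = 7.6 + 1.352
GE = 8.952

8.952


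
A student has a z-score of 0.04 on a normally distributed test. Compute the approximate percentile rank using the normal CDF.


CDF(z) = 0.5 * (1 + erf(z/sqrt(2)))
erf(0.0283) = 0.0319
CDF = 0.516
Percentile rank = 0.516 * 100 = 51.6

51.6


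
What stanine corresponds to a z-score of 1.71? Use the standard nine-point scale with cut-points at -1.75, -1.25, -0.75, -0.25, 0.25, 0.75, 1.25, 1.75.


Stanine boundaries: [-1.75, -1.25, -0.75, -0.25, 0.25, 0.75, 1.25, 1.75]
z = 1.71
Check each boundary:
  z >= -1.75 -> could be stanine 2
  z >= -1.25 -> could be stanine 3
  z >= -0.75 -> could be stanine 4
  z >= -0.25 -> could be stanine 5
  z >= 0.25 -> could be stanine 6
  z >= 0.75 -> could be stanine 7
  z >= 1.25 -> could be stanine 8
  z < 1.75
Highest qualifying boundary gives stanine = 8

8


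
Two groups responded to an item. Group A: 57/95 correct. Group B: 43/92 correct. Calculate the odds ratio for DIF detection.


Odds_A = 57/38 = 1.5
Odds_B = 43/49 = 0.8776
OR = Odds_A / Odds_B = 1.5 / 0.8776
Exactly, OR = (57 * 49) / (38 * 43) = 2793 / 1634
OR = 1.7093

1.7093


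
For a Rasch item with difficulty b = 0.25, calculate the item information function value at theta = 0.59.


P = 1/(1+exp(-(0.59-0.25))) = 0.5842
I = P*(1-P) = 0.5842 * 0.4158
I = 0.2429

0.2429


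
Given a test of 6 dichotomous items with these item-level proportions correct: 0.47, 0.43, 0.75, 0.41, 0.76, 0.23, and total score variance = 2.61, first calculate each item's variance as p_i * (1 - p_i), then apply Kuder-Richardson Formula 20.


For each item, compute p_i * q_i:
  Item 1: 0.47 * 0.53 = 0.2491
  Item 2: 0.43 * 0.57 = 0.2451
  Item 3: 0.75 * 0.25 = 0.1875
  Item 4: 0.41 * 0.59 = 0.2419
  Item 5: 0.76 * 0.24 = 0.1824
  Item 6: 0.23 * 0.77 = 0.1771
Sum(p_i * q_i) = 0.2491 + 0.2451 + 0.1875 + 0.2419 + 0.1824 + 0.1771 = 1.2831
KR-20 = (k/(k-1)) * (1 - Sum(p_i*q_i) / Var_total)
= (6/5) * (1 - 1.2831/2.61)
= 1.2 * 0.5084
KR-20 = 0.6101

0.6101


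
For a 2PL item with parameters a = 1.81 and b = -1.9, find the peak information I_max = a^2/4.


For 2PL, max info at theta = b = -1.9
I_max = a^2 / 4 = 1.81^2 / 4
= 3.2761 / 4
I_max = 0.819

0.819


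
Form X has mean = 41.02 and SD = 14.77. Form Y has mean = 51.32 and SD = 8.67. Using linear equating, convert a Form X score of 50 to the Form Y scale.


slope = SD_Y / SD_X = 8.67 / 14.77 ~ 0.587
intercept = mean_Y - slope * mean_X = 51.32 - (8.67 / 14.77) * 41.02 ~ 27.2412
Y = slope * X + intercept. To avoid rounding drift from the rounded slope/intercept, evaluate the equivalent form Y = mean_Y + SD_Y * (X - mean_X) / SD_X at full precision:
Y = 51.32 + 8.67 * (50 - 41.02) / 14.77
Y = 51.32 + 8.67 * 8.98 / 14.77
Y = 51.32 + 77.8566 / 14.77
Y = 51.32 + 5.2713
Y = 56.5913

56.5913


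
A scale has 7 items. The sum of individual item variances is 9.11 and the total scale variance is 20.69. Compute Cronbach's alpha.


alpha = (k/(k-1)) * (1 - sum(si^2)/s_total^2)
= (7/6) * (1 - 9.11/20.69)
alpha = 0.653

0.653


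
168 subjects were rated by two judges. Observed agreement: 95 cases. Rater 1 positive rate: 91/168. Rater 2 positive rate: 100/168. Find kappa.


P_o = 95/168 = 0.565476
P_e = (91*100 + 77*68) / 28224 = 0.507937
kappa = (P_o - P_e) / (1 - P_e)
kappa = (0.565476 - 0.507937) / (1 - 0.507937)
kappa = 0.1169

0.1169


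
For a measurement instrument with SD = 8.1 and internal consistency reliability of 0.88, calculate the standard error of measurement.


SEM = SD * sqrt(1 - rxx)
SEM = 8.1 * sqrt(1 - 0.88)
SEM = 8.1 * sqrt(0.12) = 8.1 * 0.34641
SEM = 2.8059

2.8059


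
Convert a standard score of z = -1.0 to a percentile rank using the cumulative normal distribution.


CDF(z) = 0.5 * (1 + erf(z/sqrt(2)))
erf(-0.7071) = -0.6827
CDF = 0.1587
Percentile rank = 0.1587 * 100 = 15.87

15.87


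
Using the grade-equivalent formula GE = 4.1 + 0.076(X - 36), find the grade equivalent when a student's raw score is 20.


raw - median = 20 - 36 = -16
slope * diff = 0.076 * -16 = -1.216
GE = 4.1 + -1.216
GE = 2.884

2.884


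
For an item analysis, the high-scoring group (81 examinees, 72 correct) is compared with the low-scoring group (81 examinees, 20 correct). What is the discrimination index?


p_upper = 72/81 = 0.8889
p_lower = 20/81 = 0.2469
D = 0.8889 - 0.2469 = 0.642

0.642


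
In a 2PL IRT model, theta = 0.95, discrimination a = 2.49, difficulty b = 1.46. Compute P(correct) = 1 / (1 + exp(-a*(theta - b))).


a*(theta - b) = 2.49 * (0.95 - 1.46) = -1.2699
exp(--1.2699) = 3.5605
P = 1 / (1 + 3.5605)
P = 0.2193

0.2193


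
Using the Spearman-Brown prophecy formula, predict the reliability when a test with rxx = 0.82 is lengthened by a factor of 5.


r_new = (n * rxx) / (1 + (n-1) * rxx)
r_new = (5 * 0.82) / (1 + 4 * 0.82)
r_new = 4.1 / 4.28
r_new = 0.9579

0.9579


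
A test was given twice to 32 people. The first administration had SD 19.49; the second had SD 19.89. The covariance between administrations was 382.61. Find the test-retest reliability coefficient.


r = cov(X,Y) / (SD_X * SD_Y)
r = 382.61 / (19.49 * 19.89)
r = 382.61 / 387.6561
r = 0.987

0.987


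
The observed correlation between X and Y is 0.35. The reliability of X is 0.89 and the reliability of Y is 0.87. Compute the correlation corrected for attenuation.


r_corrected = rxy / sqrt(rxx * ryy)
= 0.35 / sqrt(0.89 * 0.87)
= 0.35 / sqrt(0.7743)
= 0.35 / 0.879943
r_corrected = 0.3978

0.3978


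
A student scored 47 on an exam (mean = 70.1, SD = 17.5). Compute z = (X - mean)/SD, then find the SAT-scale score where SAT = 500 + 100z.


z = (X - mean) / SD = (47 - 70.1) / 17.5
z = -23.1 / 17.5
z = -1.32
SAT-scale = SAT = 500 + 100z
Carry z at full precision (z = -23.1 / 17.5) into the conversion:
SAT-scale = 500 + 100 * (-23.1 / 17.5) = 500 + -2310 / 17.5
SAT-scale = 500 + -132.0
SAT-scale = 368.0

368.0


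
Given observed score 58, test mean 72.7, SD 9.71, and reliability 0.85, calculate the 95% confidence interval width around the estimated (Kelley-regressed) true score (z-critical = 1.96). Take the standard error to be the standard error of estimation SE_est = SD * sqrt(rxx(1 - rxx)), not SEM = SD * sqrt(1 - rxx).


True score estimate = 0.85*58 + 0.15*72.7 = 60.205
SE_est = SD * sqrt(rxx * (1 - rxx)) = 9.71 * sqrt(0.85 * 0.15) = 9.71 * sqrt(0.1275) = 3.467164
CI = T_est +/- z * SE_est, so width = 2 * z * SE_est = 2 * 1.96 * 3.467164
Width = 13.5913

13.5913


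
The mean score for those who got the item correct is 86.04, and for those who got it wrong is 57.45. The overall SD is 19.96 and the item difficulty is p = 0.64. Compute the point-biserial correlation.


q = 1 - p = 0.36
rpb = ((M1 - M0) / SD) * sqrt(p * q)
rpb = ((86.04 - 57.45) / 19.96) * sqrt(0.64 * 0.36)
rpb = 0.6875

0.6875


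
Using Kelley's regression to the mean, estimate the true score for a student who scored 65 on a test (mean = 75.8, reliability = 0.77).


T_est = rxx * X + (1 - rxx) * mean
T_est = 0.77 * 65 + 0.23 * 75.8
T_est = 50.05 + 17.434
T_est = 67.484

67.484


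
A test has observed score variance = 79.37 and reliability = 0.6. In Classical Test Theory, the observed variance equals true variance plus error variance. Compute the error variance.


var_true = rxx * var_obs = 0.6 * 79.37 = 47.622
var_error = var_obs - var_true
var_error = 79.37 - 47.622
var_error = 31.748

31.748


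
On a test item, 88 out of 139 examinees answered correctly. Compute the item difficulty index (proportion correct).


Item difficulty p = number correct / total examinees
p = 88 / 139
p = 0.6331

0.6331


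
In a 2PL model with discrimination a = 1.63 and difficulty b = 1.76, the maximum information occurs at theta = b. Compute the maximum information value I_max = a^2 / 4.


For 2PL, max info at theta = b = 1.76
I_max = a^2 / 4 = 1.63^2 / 4
= 2.6569 / 4
I_max = 0.6642

0.6642


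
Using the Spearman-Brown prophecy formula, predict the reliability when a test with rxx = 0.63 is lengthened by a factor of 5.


r_new = (n * rxx) / (1 + (n-1) * rxx)
r_new = (5 * 0.63) / (1 + 4 * 0.63)
r_new = 3.15 / 3.52
r_new = 0.8949

0.8949


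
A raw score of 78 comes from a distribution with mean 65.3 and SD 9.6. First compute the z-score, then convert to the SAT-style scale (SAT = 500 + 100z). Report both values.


z = (X - mean) / SD = (78 - 65.3) / 9.6
z = 12.7 / 9.6
z = 1.3229
SAT-scale = SAT = 500 + 100z
Carry z at full precision (z = 12.7 / 9.6) into the conversion:
SAT-scale = 500 + 100 * (12.7 / 9.6) = 500 + 1270 / 9.6
SAT-scale = 500 + 132.2917
SAT-scale = 632.2917

632.2917


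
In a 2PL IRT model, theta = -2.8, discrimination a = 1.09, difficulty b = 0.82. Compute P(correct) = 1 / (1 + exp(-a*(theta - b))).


a*(theta - b) = 1.09 * (-2.8 - 0.82) = -3.9458
exp(--3.9458) = 51.7177
P = 1 / (1 + 51.7177)
P = 0.019

0.019


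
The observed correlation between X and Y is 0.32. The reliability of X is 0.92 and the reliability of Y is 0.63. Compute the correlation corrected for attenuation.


r_corrected = rxy / sqrt(rxx * ryy)
= 0.32 / sqrt(0.92 * 0.63)
= 0.32 / sqrt(0.5796)
= 0.32 / 0.761315
r_corrected = 0.4203

0.4203


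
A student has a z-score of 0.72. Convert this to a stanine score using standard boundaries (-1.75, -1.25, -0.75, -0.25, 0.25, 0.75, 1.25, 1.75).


Stanine boundaries: [-1.75, -1.25, -0.75, -0.25, 0.25, 0.75, 1.25, 1.75]
z = 0.72
Check each boundary:
  z >= -1.75 -> could be stanine 2
  z >= -1.25 -> could be stanine 3
  z >= -0.75 -> could be stanine 4
  z >= -0.25 -> could be stanine 5
  z >= 0.25 -> could be stanine 6
  z < 0.75
  z < 1.25
  z < 1.75
Highest qualifying boundary gives stanine = 6

6


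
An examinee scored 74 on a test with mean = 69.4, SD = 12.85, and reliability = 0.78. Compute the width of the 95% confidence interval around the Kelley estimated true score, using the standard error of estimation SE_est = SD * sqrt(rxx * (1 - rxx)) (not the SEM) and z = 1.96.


True score estimate = 0.78*74 + 0.22*69.4 = 72.988
SE_est = SD * sqrt(rxx * (1 - rxx)) = 12.85 * sqrt(0.78 * 0.22) = 12.85 * sqrt(0.1716) = 5.323065
CI = T_est +/- z * SE_est, so width = 2 * z * SE_est = 2 * 1.96 * 5.323065
Width = 20.8664

20.8664


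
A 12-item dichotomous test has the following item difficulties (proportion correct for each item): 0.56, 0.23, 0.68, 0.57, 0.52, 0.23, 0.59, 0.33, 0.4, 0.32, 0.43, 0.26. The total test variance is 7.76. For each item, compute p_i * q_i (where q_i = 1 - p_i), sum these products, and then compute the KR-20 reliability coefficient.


For each item, compute p_i * q_i:
  Item 1: 0.56 * 0.44 = 0.2464
  Item 2: 0.23 * 0.77 = 0.1771
  Item 3: 0.68 * 0.32 = 0.2176
  Item 4: 0.57 * 0.43 = 0.2451
  Item 5: 0.52 * 0.48 = 0.2496
  Item 6: 0.23 * 0.77 = 0.1771
  Item 7: 0.59 * 0.41 = 0.2419
  Item 8: 0.33 * 0.67 = 0.2211
  Item 9: 0.4 * 0.6 = 0.24
  Item 10: 0.32 * 0.68 = 0.2176
  Item 11: 0.43 * 0.57 = 0.2451
  Item 12: 0.26 * 0.74 = 0.1924
Sum(p_i * q_i) = 0.2464 + 0.1771 + 0.2176 + 0.2451 + 0.2496 + 0.1771 + 0.2419 + 0.2211 + 0.24 + 0.2176 + 0.2451 + 0.1924 = 2.671
KR-20 = (k/(k-1)) * (1 - Sum(p_i*q_i) / Var_total)
= (12/11) * (1 - 2.671/7.76)
= 1.0909 * 0.6558
KR-20 = 0.7154

0.7154


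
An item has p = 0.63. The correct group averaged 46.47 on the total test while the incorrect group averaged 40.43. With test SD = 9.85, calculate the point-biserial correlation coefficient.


q = 1 - p = 0.37
rpb = ((M1 - M0) / SD) * sqrt(p * q)
rpb = ((46.47 - 40.43) / 9.85) * sqrt(0.63 * 0.37)
rpb = 0.2961

0.2961


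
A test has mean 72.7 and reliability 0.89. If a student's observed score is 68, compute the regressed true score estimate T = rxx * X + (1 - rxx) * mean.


T_est = rxx * X + (1 - rxx) * mean
T_est = 0.89 * 68 + 0.11 * 72.7
T_est = 60.52 + 7.997
T_est = 68.517

68.517


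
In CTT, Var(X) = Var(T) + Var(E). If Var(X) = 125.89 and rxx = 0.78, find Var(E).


var_true = rxx * var_obs = 0.78 * 125.89 = 98.1942
var_error = var_obs - var_true
var_error = 125.89 - 98.1942
var_error = 27.6958

27.6958


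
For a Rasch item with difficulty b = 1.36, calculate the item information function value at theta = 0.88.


P = 1/(1+exp(-(0.88-1.36))) = 0.3823
I = P*(1-P) = 0.3823 * 0.6177
I = 0.2361

0.2361


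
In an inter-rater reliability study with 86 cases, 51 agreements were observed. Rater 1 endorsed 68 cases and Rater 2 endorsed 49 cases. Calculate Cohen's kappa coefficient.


P_o = 51/86 = 0.593023
P_e = (68*49 + 18*37) / 7396 = 0.540562
kappa = (P_o - P_e) / (1 - P_e)
kappa = (0.593023 - 0.540562) / (1 - 0.540562)
kappa = 0.1142

0.1142


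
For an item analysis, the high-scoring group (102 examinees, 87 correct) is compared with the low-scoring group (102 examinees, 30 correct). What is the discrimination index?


p_upper = 87/102 = 0.8529
p_lower = 30/102 = 0.2941
D = 0.8529 - 0.2941 = 0.5588

0.5588


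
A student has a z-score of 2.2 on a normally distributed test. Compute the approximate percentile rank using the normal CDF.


CDF(z) = 0.5 * (1 + erf(z/sqrt(2)))
erf(1.5556) = 0.9722
CDF = 0.9861
Percentile rank = 0.9861 * 100 = 98.61

98.61


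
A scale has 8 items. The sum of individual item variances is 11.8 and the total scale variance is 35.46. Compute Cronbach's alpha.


alpha = (k/(k-1)) * (1 - sum(si^2)/s_total^2)
= (8/7) * (1 - 11.8/35.46)
alpha = 0.7625

0.7625


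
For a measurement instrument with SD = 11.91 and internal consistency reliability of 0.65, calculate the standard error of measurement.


SEM = SD * sqrt(1 - rxx)
SEM = 11.91 * sqrt(1 - 0.65)
SEM = 11.91 * sqrt(0.35) = 11.91 * 0.591608
SEM = 7.0461

7.0461


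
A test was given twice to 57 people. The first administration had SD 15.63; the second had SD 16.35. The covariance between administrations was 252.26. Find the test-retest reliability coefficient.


r = cov(X,Y) / (SD_X * SD_Y)
r = 252.26 / (15.63 * 16.35)
r = 252.26 / 255.5505
r = 0.9871

0.9871


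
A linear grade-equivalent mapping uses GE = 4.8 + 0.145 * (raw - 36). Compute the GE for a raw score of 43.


raw - median = 43 - 36 = 7
slope * diff = 0.145 * 7 = 1.015
GE = 4.8 + 1.015
GE = 5.815

5.815


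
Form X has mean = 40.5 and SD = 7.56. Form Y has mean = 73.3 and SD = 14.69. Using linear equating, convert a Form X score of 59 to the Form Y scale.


slope = SD_Y / SD_X = 14.69 / 7.56 ~ 1.9431
intercept = mean_Y - slope * mean_X = 73.3 - (14.69 / 7.56) * 40.5 ~ -5.3964
Y = slope * X + intercept. To avoid rounding drift from the rounded slope/intercept, evaluate the equivalent form Y = mean_Y + SD_Y * (X - mean_X) / SD_X at full precision:
Y = 73.3 + 14.69 * (59 - 40.5) / 7.56
Y = 73.3 + 14.69 * 18.5 / 7.56
Y = 73.3 + 271.765 / 7.56
Y = 73.3 + 35.9478
Y = 109.2478

109.2478


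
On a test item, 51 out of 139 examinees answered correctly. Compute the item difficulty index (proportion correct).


Item difficulty p = number correct / total examinees
p = 51 / 139
p = 0.3669

0.3669


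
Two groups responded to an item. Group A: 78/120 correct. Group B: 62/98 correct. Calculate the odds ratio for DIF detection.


Odds_A = 78/42 = 1.8571
Odds_B = 62/36 = 1.7222
OR = Odds_A / Odds_B = 1.8571 / 1.7222
Exactly, OR = (78 * 36) / (42 * 62) = 2808 / 2604
OR = 1.0783

1.0783


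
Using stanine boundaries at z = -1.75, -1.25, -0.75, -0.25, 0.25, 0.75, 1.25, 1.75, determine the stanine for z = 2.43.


Stanine boundaries: [-1.75, -1.25, -0.75, -0.25, 0.25, 0.75, 1.25, 1.75]
z = 2.43
Check each boundary:
  z >= -1.75 -> could be stanine 2
  z >= -1.25 -> could be stanine 3
  z >= -0.75 -> could be stanine 4
  z >= -0.25 -> could be stanine 5
  z >= 0.25 -> could be stanine 6
  z >= 0.75 -> could be stanine 7
  z >= 1.25 -> could be stanine 8
  z >= 1.75 -> could be stanine 9
Highest qualifying boundary gives stanine = 9

9


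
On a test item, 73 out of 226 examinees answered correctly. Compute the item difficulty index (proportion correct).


Item difficulty p = number correct / total examinees
p = 73 / 226
p = 0.323

0.323


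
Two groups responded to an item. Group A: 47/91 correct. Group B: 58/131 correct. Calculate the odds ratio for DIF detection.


Odds_A = 47/44 = 1.0682
Odds_B = 58/73 = 0.7945
OR = Odds_A / Odds_B = 1.0682 / 0.7945
Exactly, OR = (47 * 73) / (44 * 58) = 3431 / 2552
OR = 1.3444

1.3444


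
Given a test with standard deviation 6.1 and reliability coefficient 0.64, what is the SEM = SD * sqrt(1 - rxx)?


SEM = SD * sqrt(1 - rxx)
SEM = 6.1 * sqrt(1 - 0.64)
SEM = 6.1 * sqrt(0.36) = 6.1 * 0.6
SEM = 3.66

3.66


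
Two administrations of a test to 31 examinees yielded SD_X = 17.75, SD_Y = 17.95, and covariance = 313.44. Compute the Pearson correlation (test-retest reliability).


r = cov(X,Y) / (SD_X * SD_Y)
r = 313.44 / (17.75 * 17.95)
r = 313.44 / 318.6125
r = 0.9838

0.9838


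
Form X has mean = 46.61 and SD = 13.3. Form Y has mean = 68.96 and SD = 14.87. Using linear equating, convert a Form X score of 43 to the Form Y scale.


slope = SD_Y / SD_X = 14.87 / 13.3 ~ 1.118
intercept = mean_Y - slope * mean_X = 68.96 - (14.87 / 13.3) * 46.61 ~ 16.8479
Y = slope * X + intercept. To avoid rounding drift from the rounded slope/intercept, evaluate the equivalent form Y = mean_Y + SD_Y * (X - mean_X) / SD_X at full precision:
Y = 68.96 + 14.87 * (43 - 46.61) / 13.3
Y = 68.96 - 14.87 * 3.61 / 13.3
Y = 68.96 - 53.6807 / 13.3
Y = 68.96 - 4.0361
Y = 64.9239

64.9239


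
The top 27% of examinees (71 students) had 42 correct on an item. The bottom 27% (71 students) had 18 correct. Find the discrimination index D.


p_upper = 42/71 = 0.5915
p_lower = 18/71 = 0.2535
D = 0.5915 - 0.2535 = 0.338

0.338


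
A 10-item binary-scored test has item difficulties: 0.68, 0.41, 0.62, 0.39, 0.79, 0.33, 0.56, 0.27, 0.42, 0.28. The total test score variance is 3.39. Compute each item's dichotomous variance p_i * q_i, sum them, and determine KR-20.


For each item, compute p_i * q_i:
  Item 1: 0.68 * 0.32 = 0.2176
  Item 2: 0.41 * 0.59 = 0.2419
  Item 3: 0.62 * 0.38 = 0.2356
  Item 4: 0.39 * 0.61 = 0.2379
  Item 5: 0.79 * 0.21 = 0.1659
  Item 6: 0.33 * 0.67 = 0.2211
  Item 7: 0.56 * 0.44 = 0.2464
  Item 8: 0.27 * 0.73 = 0.1971
  Item 9: 0.42 * 0.58 = 0.2436
  Item 10: 0.28 * 0.72 = 0.2016
Sum(p_i * q_i) = 0.2176 + 0.2419 + 0.2356 + 0.2379 + 0.1659 + 0.2211 + 0.2464 + 0.1971 + 0.2436 + 0.2016 = 2.2087
KR-20 = (k/(k-1)) * (1 - Sum(p_i*q_i) / Var_total)
= (10/9) * (1 - 2.2087/3.39)
= 1.1111 * 0.3485
KR-20 = 0.3872

0.3872


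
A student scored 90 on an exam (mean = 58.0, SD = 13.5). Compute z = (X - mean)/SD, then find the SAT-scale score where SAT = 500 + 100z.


z = (X - mean) / SD = (90 - 58.0) / 13.5
z = 32.0 / 13.5
z = 2.3704
SAT-scale = SAT = 500 + 100z
Carry z at full precision (z = 32.0 / 13.5) into the conversion:
SAT-scale = 500 + 100 * (32.0 / 13.5) = 500 + 3200 / 13.5
SAT-scale = 500 + 237.037
SAT-scale = 737.037

737.037


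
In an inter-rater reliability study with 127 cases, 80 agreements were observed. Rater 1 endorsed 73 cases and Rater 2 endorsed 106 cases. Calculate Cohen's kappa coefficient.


P_o = 80/127 = 0.629921
P_e = (73*106 + 54*21) / 16129 = 0.550065
kappa = (P_o - P_e) / (1 - P_e)
kappa = (0.629921 - 0.550065) / (1 - 0.550065)
kappa = 0.1775

0.1775


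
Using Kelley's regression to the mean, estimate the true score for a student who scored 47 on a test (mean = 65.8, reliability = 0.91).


T_est = rxx * X + (1 - rxx) * mean
T_est = 0.91 * 47 + 0.09 * 65.8
T_est = 42.77 + 5.922
T_est = 48.692

48.692


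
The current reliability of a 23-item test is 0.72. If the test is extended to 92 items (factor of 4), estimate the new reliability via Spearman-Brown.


r_new = (n * rxx) / (1 + (n-1) * rxx)
r_new = (4 * 0.72) / (1 + 3 * 0.72)
r_new = 2.88 / 3.16
r_new = 0.9114

0.9114


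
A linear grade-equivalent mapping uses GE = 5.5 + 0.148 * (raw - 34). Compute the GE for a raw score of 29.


raw - median = 29 - 34 = -5
slope * diff = 0.148 * -5 = -0.74
GE = 5.5 + -0.74
GE = 4.76

4.76


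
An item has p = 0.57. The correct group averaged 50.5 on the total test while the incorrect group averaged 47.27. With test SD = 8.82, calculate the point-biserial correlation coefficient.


q = 1 - p = 0.43
rpb = ((M1 - M0) / SD) * sqrt(p * q)
rpb = ((50.5 - 47.27) / 8.82) * sqrt(0.57 * 0.43)
rpb = 0.1813

0.1813


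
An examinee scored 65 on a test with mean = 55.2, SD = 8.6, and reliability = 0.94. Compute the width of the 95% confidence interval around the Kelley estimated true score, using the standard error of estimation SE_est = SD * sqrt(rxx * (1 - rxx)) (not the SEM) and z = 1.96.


True score estimate = 0.94*65 + 0.06*55.2 = 64.412
SE_est = SD * sqrt(rxx * (1 - rxx)) = 8.6 * sqrt(0.94 * 0.06) = 8.6 * sqrt(0.0564) = 2.042387
CI = T_est +/- z * SE_est, so width = 2 * z * SE_est = 2 * 1.96 * 2.042387
Width = 8.0062

8.0062


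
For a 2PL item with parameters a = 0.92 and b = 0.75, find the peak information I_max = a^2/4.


For 2PL, max info at theta = b = 0.75
I_max = a^2 / 4 = 0.92^2 / 4
= 0.8464 / 4
I_max = 0.2116

0.2116


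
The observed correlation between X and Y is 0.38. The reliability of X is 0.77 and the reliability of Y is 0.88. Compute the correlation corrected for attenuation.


r_corrected = rxy / sqrt(rxx * ryy)
= 0.38 / sqrt(0.77 * 0.88)
= 0.38 / sqrt(0.6776)
= 0.38 / 0.823165
r_corrected = 0.4616

0.4616


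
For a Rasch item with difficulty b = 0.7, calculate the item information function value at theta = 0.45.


P = 1/(1+exp(-(0.45-0.7))) = 0.4378
I = P*(1-P) = 0.4378 * 0.5622
I = 0.2461

0.2461


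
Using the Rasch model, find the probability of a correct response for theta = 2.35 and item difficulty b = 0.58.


theta - b = 2.35 - 0.58 = 1.77
exp(-(theta - b)) = exp(-1.77) = 0.1703
P = 1 / (1 + 0.1703)
P = 0.8545

0.8545


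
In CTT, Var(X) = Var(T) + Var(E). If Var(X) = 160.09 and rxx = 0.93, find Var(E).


var_true = rxx * var_obs = 0.93 * 160.09 = 148.8837
var_error = var_obs - var_true
var_error = 160.09 - 148.8837
var_error = 11.2063

11.2063


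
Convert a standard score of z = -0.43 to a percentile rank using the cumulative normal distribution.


CDF(z) = 0.5 * (1 + erf(z/sqrt(2)))
erf(-0.3041) = -0.3328
CDF = 0.3336
Percentile rank = 0.3336 * 100 = 33.36

33.36


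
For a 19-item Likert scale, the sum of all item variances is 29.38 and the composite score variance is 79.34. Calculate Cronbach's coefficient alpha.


alpha = (k/(k-1)) * (1 - sum(si^2)/s_total^2)
= (19/18) * (1 - 29.38/79.34)
alpha = 0.6647

0.6647


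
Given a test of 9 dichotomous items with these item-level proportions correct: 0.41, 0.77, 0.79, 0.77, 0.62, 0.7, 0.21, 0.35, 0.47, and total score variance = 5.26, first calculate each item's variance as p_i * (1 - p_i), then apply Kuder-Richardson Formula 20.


For each item, compute p_i * q_i:
  Item 1: 0.41 * 0.59 = 0.2419
  Item 2: 0.77 * 0.23 = 0.1771
  Item 3: 0.79 * 0.21 = 0.1659
  Item 4: 0.77 * 0.23 = 0.1771
  Item 5: 0.62 * 0.38 = 0.2356
  Item 6: 0.7 * 0.3 = 0.21
  Item 7: 0.21 * 0.79 = 0.1659
  Item 8: 0.35 * 0.65 = 0.2275
  Item 9: 0.47 * 0.53 = 0.2491
Sum(p_i * q_i) = 0.2419 + 0.1771 + 0.1659 + 0.1771 + 0.2356 + 0.21 + 0.1659 + 0.2275 + 0.2491 = 1.8501
KR-20 = (k/(k-1)) * (1 - Sum(p_i*q_i) / Var_total)
= (9/8) * (1 - 1.8501/5.26)
= 1.125 * 0.6483
KR-20 = 0.7293

0.7293


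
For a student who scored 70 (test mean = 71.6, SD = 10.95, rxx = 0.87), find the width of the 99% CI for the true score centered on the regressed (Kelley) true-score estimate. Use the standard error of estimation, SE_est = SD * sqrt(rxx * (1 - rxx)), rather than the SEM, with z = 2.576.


True score estimate = 0.87*70 + 0.13*71.6 = 70.208
SE_est = SD * sqrt(rxx * (1 - rxx)) = 10.95 * sqrt(0.87 * 0.13) = 10.95 * sqrt(0.1131) = 3.682523
CI = T_est +/- z * SE_est, so width = 2 * z * SE_est = 2 * 2.576 * 3.682523
Width = 18.9724

18.9724


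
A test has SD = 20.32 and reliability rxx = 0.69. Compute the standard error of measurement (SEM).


SEM = SD * sqrt(1 - rxx)
SEM = 20.32 * sqrt(1 - 0.69)
SEM = 20.32 * sqrt(0.31) = 20.32 * 0.556776
SEM = 11.3137

11.3137


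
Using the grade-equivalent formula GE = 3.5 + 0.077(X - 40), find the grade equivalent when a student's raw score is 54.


raw - median = 54 - 40 = 14
slope * diff = 0.077 * 14 = 1.078
GE = 3.5 + 1.078
GE = 4.578

4.578


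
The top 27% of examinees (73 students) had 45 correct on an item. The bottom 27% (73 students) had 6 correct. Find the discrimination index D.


p_upper = 45/73 = 0.6164
p_lower = 6/73 = 0.0822
D = 0.6164 - 0.0822 = 0.5342

0.5342


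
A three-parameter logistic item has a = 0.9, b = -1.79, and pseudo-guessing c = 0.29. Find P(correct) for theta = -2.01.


logit = 0.9*(-2.01 - -1.79) = -0.198
P* = 1/(1 + exp(--0.198)) = 0.4507
P = 0.29 + (1 - 0.29) * 0.4507
P = 0.61

0.61


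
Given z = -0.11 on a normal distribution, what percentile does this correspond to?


CDF(z) = 0.5 * (1 + erf(z/sqrt(2)))
erf(-0.0778) = -0.0876
CDF = 0.4562
Percentile rank = 0.4562 * 100 = 45.62

45.62


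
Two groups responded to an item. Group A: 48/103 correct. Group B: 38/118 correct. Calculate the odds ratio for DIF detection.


Odds_A = 48/55 = 0.8727
Odds_B = 38/80 = 0.475
OR = Odds_A / Odds_B = 0.8727 / 0.475
Exactly, OR = (48 * 80) / (55 * 38) = 3840 / 2090
OR = 1.8373

1.8373


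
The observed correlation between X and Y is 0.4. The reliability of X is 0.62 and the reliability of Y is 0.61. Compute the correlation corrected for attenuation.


r_corrected = rxy / sqrt(rxx * ryy)
= 0.4 / sqrt(0.62 * 0.61)
= 0.4 / sqrt(0.3782)
= 0.4 / 0.61498
r_corrected = 0.6504

0.6504


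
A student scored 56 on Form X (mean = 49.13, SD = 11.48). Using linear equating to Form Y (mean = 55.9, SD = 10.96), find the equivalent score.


slope = SD_Y / SD_X = 10.96 / 11.48 ~ 0.9547
intercept = mean_Y - slope * mean_X = 55.9 - (10.96 / 11.48) * 49.13 ~ 8.9954
Y = slope * X + intercept. To avoid rounding drift from the rounded slope/intercept, evaluate the equivalent form Y = mean_Y + SD_Y * (X - mean_X) / SD_X at full precision:
Y = 55.9 + 10.96 * (56 - 49.13) / 11.48
Y = 55.9 + 10.96 * 6.87 / 11.48
Y = 55.9 + 75.2952 / 11.48
Y = 55.9 + 6.5588
Y = 62.4588

62.4588


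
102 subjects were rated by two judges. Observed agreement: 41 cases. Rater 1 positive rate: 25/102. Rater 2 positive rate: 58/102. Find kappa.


P_o = 41/102 = 0.401961
P_e = (25*58 + 77*44) / 10404 = 0.465013
kappa = (P_o - P_e) / (1 - P_e)
kappa = (0.401961 - 0.465013) / (1 - 0.465013)
kappa = -0.1179

-0.1179


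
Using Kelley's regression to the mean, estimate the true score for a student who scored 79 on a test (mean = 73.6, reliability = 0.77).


T_est = rxx * X + (1 - rxx) * mean
T_est = 0.77 * 79 + 0.23 * 73.6
T_est = 60.83 + 16.928
T_est = 77.758

77.758


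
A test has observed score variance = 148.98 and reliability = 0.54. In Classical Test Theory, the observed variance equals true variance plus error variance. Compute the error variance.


var_true = rxx * var_obs = 0.54 * 148.98 = 80.4492
var_error = var_obs - var_true
var_error = 148.98 - 80.4492
var_error = 68.5308

68.5308


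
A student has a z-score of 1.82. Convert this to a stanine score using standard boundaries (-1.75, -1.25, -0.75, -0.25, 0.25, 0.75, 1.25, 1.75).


Stanine boundaries: [-1.75, -1.25, -0.75, -0.25, 0.25, 0.75, 1.25, 1.75]
z = 1.82
Check each boundary:
  z >= -1.75 -> could be stanine 2
  z >= -1.25 -> could be stanine 3
  z >= -0.75 -> could be stanine 4
  z >= -0.25 -> could be stanine 5
  z >= 0.25 -> could be stanine 6
  z >= 0.75 -> could be stanine 7
  z >= 1.25 -> could be stanine 8
  z >= 1.75 -> could be stanine 9
Highest qualifying boundary gives stanine = 9

9


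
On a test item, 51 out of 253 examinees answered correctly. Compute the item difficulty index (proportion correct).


Item difficulty p = number correct / total examinees
p = 51 / 253
p = 0.2016

0.2016


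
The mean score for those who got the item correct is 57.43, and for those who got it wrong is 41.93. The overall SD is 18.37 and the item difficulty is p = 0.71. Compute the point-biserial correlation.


q = 1 - p = 0.29
rpb = ((M1 - M0) / SD) * sqrt(p * q)
rpb = ((57.43 - 41.93) / 18.37) * sqrt(0.71 * 0.29)
rpb = 0.3829

0.3829


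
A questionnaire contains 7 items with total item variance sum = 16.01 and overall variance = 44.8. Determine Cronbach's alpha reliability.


alpha = (k/(k-1)) * (1 - sum(si^2)/s_total^2)
= (7/6) * (1 - 16.01/44.8)
alpha = 0.7497

0.7497


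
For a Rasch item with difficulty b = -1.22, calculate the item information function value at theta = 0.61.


P = 1/(1+exp(-(0.61--1.22))) = 0.8618
I = P*(1-P) = 0.8618 * 0.1382
I = 0.1191

0.1191


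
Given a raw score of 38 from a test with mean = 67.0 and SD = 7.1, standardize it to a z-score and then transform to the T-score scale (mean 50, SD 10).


z = (X - mean) / SD = (38 - 67.0) / 7.1
z = -29.0 / 7.1
z = -4.0845
T-score = T = 50 + 10z
Carry z at full precision (z = -29.0 / 7.1) into the conversion:
T-score = 50 + 10 * (-29.0 / 7.1) = 50 + -290 / 7.1
T-score = 50 + -40.8451
T-score = 9.1549

9.1549


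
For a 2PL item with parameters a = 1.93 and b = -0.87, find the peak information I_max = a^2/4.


For 2PL, max info at theta = b = -0.87
I_max = a^2 / 4 = 1.93^2 / 4
= 3.7249 / 4
I_max = 0.9312

0.9312


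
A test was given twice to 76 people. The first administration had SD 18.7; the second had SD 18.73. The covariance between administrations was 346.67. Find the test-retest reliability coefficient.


r = cov(X,Y) / (SD_X * SD_Y)
r = 346.67 / (18.7 * 18.73)
r = 346.67 / 350.251
r = 0.9898

0.9898


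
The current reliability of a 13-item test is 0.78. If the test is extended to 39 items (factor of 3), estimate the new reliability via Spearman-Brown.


r_new = (n * rxx) / (1 + (n-1) * rxx)
r_new = (3 * 0.78) / (1 + 2 * 0.78)
r_new = 2.34 / 2.56
r_new = 0.9141

0.9141


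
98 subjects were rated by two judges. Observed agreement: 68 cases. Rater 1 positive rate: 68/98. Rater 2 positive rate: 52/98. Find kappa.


P_o = 68/98 = 0.693878
P_e = (68*52 + 30*46) / 9604 = 0.51187
kappa = (P_o - P_e) / (1 - P_e)
kappa = (0.693878 - 0.51187) / (1 - 0.51187)
kappa = 0.3729

0.3729


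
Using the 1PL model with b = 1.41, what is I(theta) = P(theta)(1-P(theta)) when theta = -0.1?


P = 1/(1+exp(-(-0.1-1.41))) = 0.1809
I = P*(1-P) = 0.1809 * 0.8191
I = 0.1482

0.1482


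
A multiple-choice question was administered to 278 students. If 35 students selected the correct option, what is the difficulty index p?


Item difficulty p = number correct / total examinees
p = 35 / 278
p = 0.1259

0.1259


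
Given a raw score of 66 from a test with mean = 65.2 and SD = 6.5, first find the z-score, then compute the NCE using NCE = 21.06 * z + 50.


z = (X - mean) / SD = (66 - 65.2) / 6.5
z = 0.8 / 6.5
z = 0.1231
NCE = NCE = 21.06z + 50
Carry z at full precision (z = 0.8 / 6.5) into the conversion:
NCE = 21.06 * (0.8 / 6.5) + 50 = 16.848 / 6.5 + 50
NCE = 2.592 + 50
NCE = 52.592

52.592


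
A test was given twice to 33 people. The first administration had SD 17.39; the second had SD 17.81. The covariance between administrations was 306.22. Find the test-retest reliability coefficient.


r = cov(X,Y) / (SD_X * SD_Y)
r = 306.22 / (17.39 * 17.81)
r = 306.22 / 309.7159
r = 0.9887

0.9887


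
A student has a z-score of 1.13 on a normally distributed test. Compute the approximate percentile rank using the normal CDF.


CDF(z) = 0.5 * (1 + erf(z/sqrt(2)))
erf(0.799) = 0.7415
CDF = 0.8708
Percentile rank = 0.8708 * 100 = 87.08

87.08


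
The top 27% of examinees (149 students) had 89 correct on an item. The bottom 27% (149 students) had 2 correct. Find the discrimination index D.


p_upper = 89/149 = 0.5973
p_lower = 2/149 = 0.0134
D = 0.5973 - 0.0134 = 0.5839

0.5839


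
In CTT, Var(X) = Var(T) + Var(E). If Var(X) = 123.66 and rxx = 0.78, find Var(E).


var_true = rxx * var_obs = 0.78 * 123.66 = 96.4548
var_error = var_obs - var_true
var_error = 123.66 - 96.4548
var_error = 27.2052

27.2052


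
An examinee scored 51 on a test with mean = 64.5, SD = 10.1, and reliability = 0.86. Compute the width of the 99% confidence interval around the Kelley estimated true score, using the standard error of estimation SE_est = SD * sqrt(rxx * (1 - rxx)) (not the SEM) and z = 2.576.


True score estimate = 0.86*51 + 0.14*64.5 = 52.89
SE_est = SD * sqrt(rxx * (1 - rxx)) = 10.1 * sqrt(0.86 * 0.14) = 10.1 * sqrt(0.1204) = 3.504569
CI = T_est +/- z * SE_est, so width = 2 * z * SE_est = 2 * 2.576 * 3.504569
Width = 18.0555

18.0555


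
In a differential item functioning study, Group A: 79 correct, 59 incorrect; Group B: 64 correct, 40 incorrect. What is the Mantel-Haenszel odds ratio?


Odds_A = 79/59 = 1.339
Odds_B = 64/40 = 1.6
OR = Odds_A / Odds_B = 1.339 / 1.6
Exactly, OR = (79 * 40) / (59 * 64) = 3160 / 3776
OR = 0.8369

0.8369


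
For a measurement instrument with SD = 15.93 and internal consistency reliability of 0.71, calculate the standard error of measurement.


SEM = SD * sqrt(1 - rxx)
SEM = 15.93 * sqrt(1 - 0.71)
SEM = 15.93 * sqrt(0.29) = 15.93 * 0.538516
SEM = 8.5786

8.5786


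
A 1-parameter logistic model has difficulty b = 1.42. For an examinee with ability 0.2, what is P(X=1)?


theta - b = 0.2 - 1.42 = -1.22
exp(-(theta - b)) = exp(1.22) = 3.3872
P = 1 / (1 + 3.3872)
P = 0.2279

0.2279


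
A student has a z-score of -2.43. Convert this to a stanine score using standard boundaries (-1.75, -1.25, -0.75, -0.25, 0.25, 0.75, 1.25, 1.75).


Stanine boundaries: [-1.75, -1.25, -0.75, -0.25, 0.25, 0.75, 1.25, 1.75]
z = -2.43
Check each boundary:
  z < -1.75
  z < -1.25
  z < -0.75
  z < -0.25
  z < 0.25
  z < 0.75
  z < 1.25
  z < 1.75
Highest qualifying boundary gives stanine = 1

1
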